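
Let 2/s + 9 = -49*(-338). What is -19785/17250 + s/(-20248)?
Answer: -110520706809/96359978900 ≈ -1.1470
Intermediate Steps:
s = 2/16553 (s = 2/(-9 - 49*(-338)) = 2/(-9 + 16562) = 2/16553 ≈ 0.00012082)
-19785/17250 + s/(-20248) = -19785/17250 + (2/16553)/(-20248) = -19785*1/17250 + (2/16553)*(-1/20248) = -1319/1150 - 1/167582572 = -110520706809/96359978900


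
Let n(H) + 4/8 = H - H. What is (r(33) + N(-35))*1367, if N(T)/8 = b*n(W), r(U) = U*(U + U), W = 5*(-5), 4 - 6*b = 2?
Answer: 8926510/3 ≈ 2.9755e+6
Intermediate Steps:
b = ⅓ (b = ⅔ - ⅙*2 = ⅔ - ⅓ = ⅓ ≈ 0.33333)
W = -25
n(H) = -½ (n(H) = -½ + (H - H) = -½ + 0 = -½)
r(U) = 2*U² (r(U) = U*(2*U) = 2*U²)
N(T) = -4/3 (N(T) = 8*((⅓)*(-½)) = 8*(-⅙) = -4/3)
(r(33) + N(-35))*1367 = (2*33² - 4/3)*1367 = (2*1089 - 4/3)*1367 = (2178 - 4/3)*1367 = (6530/3)*1367 = 8926510/3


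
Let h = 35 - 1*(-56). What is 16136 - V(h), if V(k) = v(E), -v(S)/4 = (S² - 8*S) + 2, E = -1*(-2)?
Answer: 16096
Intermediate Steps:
h = 91 (h = 35 + 56 = 91)
E = 2
v(S) = -8 - 4*S² + 32*S (v(S) = -4*((S² - 8*S) + 2) = -4*(2 + S² - 8*S) = -8 - 4*S² + 32*S)
V(k) = 40 (V(k) = -8 - 4*2² + 32*2 = -8 - 4*4 + 64 = -8 - 16 + 64 = 40)
16136 - V(h) = 16136 - 1*40 = 16136 - 40 = 16096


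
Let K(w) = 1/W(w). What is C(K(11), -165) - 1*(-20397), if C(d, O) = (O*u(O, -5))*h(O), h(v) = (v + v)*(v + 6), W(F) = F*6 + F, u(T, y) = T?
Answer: 1428516147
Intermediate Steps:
W(F) = 7*F (W(F) = 6*F + F = 7*F)
h(v) = 2*v*(6 + v) (h(v) = (2*v)*(6 + v) = 2*v*(6 + v))
K(w) = 1/(7*w)
C(d, O) = 2*O³*(6 + O) (C(d, O) = (O*O)*(2*O*(6 + O)) = O²*(2*O*(6 + O)) = 2*O³*(6 + O))
C(K(11), -165) - 1*(-20397) = 2*(-165)³*(6 - 165) - 1*(-20397) = 2*(-4492125)*(-159) + 20397 = 1428495750 + 20397 = 1428516147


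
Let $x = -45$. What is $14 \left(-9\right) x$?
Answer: $5670$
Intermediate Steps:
$14 \left(-9\right) x = 14 \left(-9\right) \left(-45\right) = \left(-126\right) \left(-45\right) = 5670$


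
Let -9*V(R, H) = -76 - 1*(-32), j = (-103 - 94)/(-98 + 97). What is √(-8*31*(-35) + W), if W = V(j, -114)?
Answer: 2*√19541/3 ≈ 93.193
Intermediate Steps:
j = 197 (j = -197/(-1) = -197*(-1) = 197)
V(R, H) = 44/9 (V(R, H) = -(-76 - 1*(-32))/9 = -(-76 + 32)/9 = -⅑*(-44) = 44/9)
W = 44/9 ≈ 4.8889
√(-8*31*(-35) + W) = √(-8*31*(-35) + 44/9) = √(-248*(-35) + 44/9) = √(8680 + 44/9) = √(78164/9) = 2*√19541/3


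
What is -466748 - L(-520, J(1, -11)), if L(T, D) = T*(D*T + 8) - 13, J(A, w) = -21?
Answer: 5215825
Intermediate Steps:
L(T, D) = -13 + T*(8 + D*T) (L(T, D) = T*(8 + D*T) - 13 = -13 + T*(8 + D*T))
-466748 - L(-520, J(1, -11)) = -466748 - (-13 + 8*(-520) - 21*(-520)**2) = -466748 - (-13 - 4160 - 21*270400) = -466748 - (-13 - 4160 - 5678400) = -466748 - 1*(-5682573) = -466748 + 5682573 = 5215825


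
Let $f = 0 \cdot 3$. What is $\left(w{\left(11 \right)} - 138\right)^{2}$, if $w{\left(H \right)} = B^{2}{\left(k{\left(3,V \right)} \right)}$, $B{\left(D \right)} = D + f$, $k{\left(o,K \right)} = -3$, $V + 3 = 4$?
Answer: $16641$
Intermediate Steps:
$V = 1$ ($V = -3 + 4 = 1$)
$f = 0$
$B{\left(D \right)} = D$ ($B{\left(D \right)} = D + 0 = D$)
$w{\left(H \right)} = 9$ ($w{\left(H \right)} = \left(-3\right)^{2} = 9$)
$\left(w{\left(11 \right)} - 138\right)^{2} = \left(9 - 138\right)^{2} = \left(-129\right)^{2} = 16641$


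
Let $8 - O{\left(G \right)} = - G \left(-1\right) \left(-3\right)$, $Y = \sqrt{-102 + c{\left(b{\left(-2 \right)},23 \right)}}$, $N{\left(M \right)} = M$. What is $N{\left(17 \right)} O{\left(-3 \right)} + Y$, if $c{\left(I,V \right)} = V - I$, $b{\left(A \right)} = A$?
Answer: $-17 + i \sqrt{77} \approx -17.0 + 8.775 i$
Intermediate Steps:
$Y = i \sqrt{77}$ ($Y = \sqrt{-102 + \left(23 - -2\right)} = \sqrt{-102 + \left(23 + 2\right)} = \sqrt{-102 + 25} = \sqrt{-77} = i \sqrt{77} \approx 8.775 i$)
$O{\left(G \right)} = 8 + 3 G$ ($O{\left(G \right)} = 8 - - G \left(-1\right) \left(-3\right) = 8 - G \left(-3\right) = 8 - - 3 G = 8 + 3 G$)
$N{\left(17 \right)} O{\left(-3 \right)} + Y = 17 \left(8 + 3 \left(-3\right)\right) + i \sqrt{77} = 17 \left(8 - 9\right) + i \sqrt{77} = 17 \left(-1\right) + i \sqrt{77} = -17 + i \sqrt{77}$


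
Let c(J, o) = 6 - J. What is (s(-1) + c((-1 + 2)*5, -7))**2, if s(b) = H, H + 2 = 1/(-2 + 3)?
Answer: 0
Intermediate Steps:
H = -1 (H = -2 + 1/(-2 + 3) = -2 + 1/1 = -2 + 1 = -1)
s(b) = -1
(s(-1) + c((-1 + 2)*5, -7))**2 = (-1 + (6 - (-1 + 2)*5))**2 = (-1 + (6 - 5))**2 = (-1 + 1)**2 = 0**2 = 0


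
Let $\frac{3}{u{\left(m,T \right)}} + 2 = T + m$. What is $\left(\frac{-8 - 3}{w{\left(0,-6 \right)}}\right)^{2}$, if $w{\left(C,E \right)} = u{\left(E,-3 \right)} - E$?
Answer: $\frac{14641}{3969} \approx 3.6888$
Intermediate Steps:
$u{\left(m,T \right)} = \frac{3}{-2 + T + m}$ ($u{\left(m,T \right)} = \frac{3}{-2 + \left(T + m\right)} = \frac{3}{-2 + T + m}$)
$w{\left(C,E \right)} = - E + \frac{3}{-5 + E}$ ($w{\left(C,E \right)} = \frac{3}{-2 - 3 + E} - E = \frac{3}{-5 + E} - E = - E + \frac{3}{-5 + E}$)
$\left(\frac{-8 - 3}{w{\left(0,-6 \right)}}\right)^{2} = \left(\frac{-8 - 3}{\frac{1}{-5 - 6} \left(3 - - 6 \left(-5 - 6\right)\right)}\right)^{2} = \left(\frac{-8 - 3}{\frac{1}{-11} \left(3 - \left(-6\right) \left(-11\right)\right)}\right)^{2} = \left(- \frac{11}{\left(- \frac{1}{11}\right) \left(3 - 66\right)}\right)^{2} = \left(- \frac{11}{\left(- \frac{1}{11}\right) \left(-63\right)}\right)^{2} = \left(- \frac{11}{\frac{63}{11}}\right)^{2} = \left(\left(-11\right) \frac{11}{63}\right)^{2} = \left(- \frac{121}{63}\right)^{2} = \frac{14641}{3969}$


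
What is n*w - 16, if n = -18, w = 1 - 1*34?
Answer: 578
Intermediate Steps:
w = -33 (w = 1 - 34 = -33)
n*w - 16 = -18*(-33) - 16 = 594 - 16 = 578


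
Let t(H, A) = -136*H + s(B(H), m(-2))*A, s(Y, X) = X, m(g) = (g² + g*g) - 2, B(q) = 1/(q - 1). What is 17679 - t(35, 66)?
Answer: 22043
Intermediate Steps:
B(q) = 1/(-1 + q)
m(g) = -2 + 2*g² (m(g) = (g² + g²) - 2 = 2*g² - 2 = -2 + 2*g²)
t(H, A) = -136*H + 6*A (t(H, A) = -136*H + (-2 + 2*(-2)²)*A = -136*H + (-2 + 2*4)*A = -136*H + (-2 + 8)*A = -136*H + 6*A)
17679 - t(35, 66) = 17679 - (-136*35 + 6*66) = 17679 - (-4760 + 396) = 17679 - 1*(-4364) = 17679 + 4364 = 22043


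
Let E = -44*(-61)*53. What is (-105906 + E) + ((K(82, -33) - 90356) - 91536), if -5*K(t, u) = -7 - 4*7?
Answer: -145539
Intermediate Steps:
K(t, u) = 7 (K(t, u) = -(-7 - 4*7)/5 = -(-7 - 28)/5 = -⅕*(-35) = 7)
E = 142252 (E = 2684*53 = 142252)
(-105906 + E) + ((K(82, -33) - 90356) - 91536) = (-105906 + 142252) + ((7 - 90356) - 91536) = 36346 + (-90349 - 91536) = 36346 - 181885 = -145539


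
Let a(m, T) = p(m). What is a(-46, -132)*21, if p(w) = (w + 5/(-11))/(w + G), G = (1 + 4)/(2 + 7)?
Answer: 96579/4499 ≈ 21.467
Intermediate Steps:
G = 5/9 ≈ 0.55556
p(w) = (-5/11 + w)/(5/9 + w) (p(w) = (w + 5/(-11))/(w + 5/9) = (w + 5*(-1/11))/(5/9 + w) = (w - 5/11)/(5/9 + w) = (-5/11 + w)/(5/9 + w))
a(m, T) = 9*(-5 + 11*m)/(11*(5 + 9*m))
a(-46, -132)*21 = (9*(-5 + 11*(-46))/(11*(5 + 9*(-46))))*21 = (9*(-5 - 506)/(11*(5 - 414)))*21 = ((9/11)*(-511)/(-409))*21 = ((9/11)*(-1/409)*(-511))*21 = (4599/4499)*21 = 96579/4499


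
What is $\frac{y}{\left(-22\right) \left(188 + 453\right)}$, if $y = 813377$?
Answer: $- \frac{813377}{14102} \approx -57.678$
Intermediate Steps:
$\frac{y}{\left(-22\right) \left(188 + 453\right)} = \frac{813377}{\left(-22\right) \left(188 + 453\right)} = \frac{813377}{\left(-22\right) 641} = \frac{813377}{-14102} = 813377 \left(- \frac{1}{14102}\right) = - \frac{813377}{14102}$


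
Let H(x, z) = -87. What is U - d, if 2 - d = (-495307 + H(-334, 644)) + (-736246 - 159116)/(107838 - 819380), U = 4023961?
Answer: 96566272792/27367 ≈ 3.5286e+6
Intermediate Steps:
d = 13557467895/27367 (d = 2 - ((-495307 - 87) + (-736246 - 159116)/(107838 - 819380)) = 2 - (-495394 - 895362/(-711542)) = 2 - (-495394 - 895362*(-1/711542)) = 2 - (-495394 + 34437/27367) = 2 - 1*(-13557413161/27367) = 2 + 13557413161/27367 = 13557467895/27367 ≈ 4.9539e+5)
U - d = 4023961 - 1*13557467895/27367 = 4023961 - 13557467895/27367 = 96566272792/27367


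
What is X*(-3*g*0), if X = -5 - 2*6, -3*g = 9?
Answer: 0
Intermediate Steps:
g = -3 (g = -⅓*9 = -3)
X = -17 (X = -5 - 12 = -17)
X*(-3*g*0) = -17*(-3*(-3))*0 = -153*0 = -17*0 = 0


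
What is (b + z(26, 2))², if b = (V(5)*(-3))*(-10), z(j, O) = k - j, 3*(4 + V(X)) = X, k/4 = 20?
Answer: 256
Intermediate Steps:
k = 80 (k = 4*20 = 80)
V(X) = -4 + X/3
z(j, O) = 80 - j
b = -70 (b = ((-4 + (⅓)*5)*(-3))*(-10) = ((-4 + 5/3)*(-3))*(-10) = -7/3*(-3)*(-10) = 7*(-10) = -70)
(b + z(26, 2))² = (-70 + (80 - 1*26))² = (-70 + (80 - 26))² = (-70 + 54)² = (-16)² = 256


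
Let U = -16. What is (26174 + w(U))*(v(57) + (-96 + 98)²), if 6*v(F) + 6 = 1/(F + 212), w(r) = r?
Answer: 63341597/807 ≈ 78490.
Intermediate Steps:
v(F) = -1 + 1/(6*(212 + F)) (v(F) = -1 + 1/(6*(F + 212)) = -1 + 1/(6*(212 + F)))
(26174 + w(U))*(v(57) + (-96 + 98)²) = (26174 - 16)*((-1271/6 - 1*57)/(212 + 57) + (-96 + 98)²) = 26158*((-1271/6 - 57)/269 + 2²) = 26158*((1/269)*(-1613/6) + 4) = 26158*(-1613/1614 + 4) = 26158*(4843/1614) = 63341597/807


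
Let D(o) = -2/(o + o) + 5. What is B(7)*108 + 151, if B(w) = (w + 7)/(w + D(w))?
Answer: 23117/83 ≈ 278.52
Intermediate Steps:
D(o) = 5 - 1/o (D(o) = -2/(2*o) + 5 = (1/(2*o))*(-2) + 5 = -1/o + 5 = 5 - 1/o)
B(w) = (7 + w)/(5 + w - 1/w) (B(w) = (w + 7)/(w + (5 - 1/w)) = (7 + w)/(5 + w - 1/w))
B(7)*108 + 151 = (7*(7 + 7)/(-1 + 7² + 5*7))*108 + 151 = (7*14/(-1 + 49 + 35))*108 + 151 = (7*14/83)*108 + 151 = (7*(1/83)*14)*108 + 151 = (98/83)*108 + 151 = 10584/83 + 151 = 23117/83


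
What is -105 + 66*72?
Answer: 4647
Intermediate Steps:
-105 + 66*72 = -105 + 4752 = 4647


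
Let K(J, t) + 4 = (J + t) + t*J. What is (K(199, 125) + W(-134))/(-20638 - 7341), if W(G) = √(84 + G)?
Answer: -25195/27979 - 5*I*√2/27979 ≈ -0.9005 - 0.00025273*I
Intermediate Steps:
K(J, t) = -4 + J + t + J*t (K(J, t) = -4 + ((J + t) + t*J) = -4 + ((J + t) + J*t) = -4 + (J + t + J*t) = -4 + J + t + J*t)
(K(199, 125) + W(-134))/(-20638 - 7341) = ((-4 + 199 + 125 + 199*125) + √(84 - 134))/(-20638 - 7341) = ((-4 + 199 + 125 + 24875) + √(-50))/(-27979) = (25195 + 5*I*√2)*(-1/27979) = -25195/27979 - 5*I*√2/27979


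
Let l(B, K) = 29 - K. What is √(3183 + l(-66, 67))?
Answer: √3145 ≈ 56.080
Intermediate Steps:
√(3183 + l(-66, 67)) = √(3183 + (29 - 1*67)) = √(3183 + (29 - 67)) = √(3183 - 38) = √3145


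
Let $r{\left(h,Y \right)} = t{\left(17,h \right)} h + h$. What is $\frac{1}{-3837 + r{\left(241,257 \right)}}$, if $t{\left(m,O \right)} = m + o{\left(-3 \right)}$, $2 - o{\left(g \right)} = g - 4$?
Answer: $\frac{1}{2670} \approx 0.00037453$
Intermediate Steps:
$o{\left(g \right)} = 6 - g$ ($o{\left(g \right)} = 2 - \left(g - 4\right) = 2 - \left(-4 + g\right) = 6 - g$)
$t{\left(m,O \right)} = 9 + m$ ($t{\left(m,O \right)} = m + \left(6 - -3\right) = m + \left(6 + 3\right) = m + 9 = 9 + m$)
$r{\left(h,Y \right)} = 27 h$ ($r{\left(h,Y \right)} = \left(9 + 17\right) h + h = 26 h + h = 27 h$)
$\frac{1}{-3837 + r{\left(241,257 \right)}} = \frac{1}{-3837 + 27 \cdot 241} = \frac{1}{-3837 + 6507} = \frac{1}{2670}$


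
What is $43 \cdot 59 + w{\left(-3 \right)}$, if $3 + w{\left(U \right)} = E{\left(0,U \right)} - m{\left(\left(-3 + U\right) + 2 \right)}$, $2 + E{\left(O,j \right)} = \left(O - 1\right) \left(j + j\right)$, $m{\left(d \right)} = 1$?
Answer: $2537$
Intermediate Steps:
$E{\left(O,j \right)} = -2 + 2 j \left(-1 + O\right)$ ($E{\left(O,j \right)} = -2 + \left(O - 1\right) \left(j + j\right) = -2 + \left(-1 + O\right) 2 j = -2 + 2 j \left(-1 + O\right)$)
$w{\left(U \right)} = -6 - 2 U$ ($w{\left(U \right)} = -3 - \left(3 + 2 U\right) = -6 - 2 U$)
$43 \cdot 59 + w{\left(-3 \right)} = 43 \cdot 59 - 0 = 2537 + \left(-6 + 6\right) = 2537 + 0 = 2537$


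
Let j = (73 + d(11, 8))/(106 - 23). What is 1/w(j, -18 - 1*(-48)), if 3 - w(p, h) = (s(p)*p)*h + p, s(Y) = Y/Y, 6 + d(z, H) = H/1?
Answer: -83/2076 ≈ -0.039981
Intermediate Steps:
d(z, H) = -6 + H (d(z, H) = -6 + H/1 = -6 + H*1 = -6 + H)
j = 75/83 (j = (73 + (-6 + 8))/(106 - 23) = (73 + 2)/83 = 75*(1/83) = 75/83 ≈ 0.90361)
s(Y) = 1
w(p, h) = 3 - p - h*p (w(p, h) = 3 - ((1*p)*h + p) = 3 - (p*h + p) = 3 - (h*p + p) = 3 - (p + h*p) = 3 + (-p - h*p) = 3 - p - h*p)
1/w(j, -18 - 1*(-48)) = 1/(3 - 1*75/83 - 1*(-18 - 1*(-48))*75/83) = 1/(3 - 75/83 - 1*(-18 + 48)*75/83) = 1/(3 - 75/83 - 1*30*75/83) = 1/(3 - 75/83 - 2250/83) = 1/(-2076/83) = -83/2076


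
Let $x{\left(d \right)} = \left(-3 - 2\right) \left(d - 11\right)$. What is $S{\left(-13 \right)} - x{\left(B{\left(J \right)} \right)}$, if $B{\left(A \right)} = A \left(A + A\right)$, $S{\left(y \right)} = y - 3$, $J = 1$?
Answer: $-61$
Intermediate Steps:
$S{\left(y \right)} = -3 + y$
$B{\left(A \right)} = 2 A^{2}$ ($B{\left(A \right)} = A 2 A = 2 A^{2}$)
$x{\left(d \right)} = 55 - 5 d$ ($x{\left(d \right)} = - 5 \left(-11 + d\right) = 55 - 5 d$)
$S{\left(-13 \right)} - x{\left(B{\left(J \right)} \right)} = \left(-3 - 13\right) - \left(55 - 5 \cdot 2 \cdot 1^{2}\right) = -16 - \left(55 - 5 \cdot 2 \cdot 1\right) = -16 - \left(55 - 10\right) = -16 - 45 = -61$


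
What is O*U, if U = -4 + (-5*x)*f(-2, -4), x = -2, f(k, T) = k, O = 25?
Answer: -600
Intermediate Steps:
U = -24 (U = -4 - 5*(-2)*(-2) = -4 + 10*(-2) = -4 - 20 = -24)
O*U = 25*(-24) = -600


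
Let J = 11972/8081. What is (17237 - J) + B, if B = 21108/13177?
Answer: 1835466098573/106483337 ≈ 17237.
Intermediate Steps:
J = 11972/8081 (J = 11972*(1/8081) = 11972/8081 ≈ 1.4815)
B = 21108/13177 (B = 21108*(1/13177) = 21108/13177 ≈ 1.6019)
(17237 - J) + B = (17237 - 1*11972/8081) + 21108/13177 = (17237 - 11972/8081) + 21108/13177 = 139280225/8081 + 21108/13177 = 1835466098573/106483337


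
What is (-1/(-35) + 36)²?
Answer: 1590121/1225 ≈ 1298.1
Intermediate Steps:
(-1/(-35) + 36)² = (-1*(-1/35) + 36)² = (1/35 + 36)² = (1261/35)² = 1590121/1225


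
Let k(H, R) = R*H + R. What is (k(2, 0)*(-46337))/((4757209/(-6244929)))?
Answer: 0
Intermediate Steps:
k(H, R) = R + H*R (k(H, R) = H*R + R = R + H*R)
(k(2, 0)*(-46337))/((4757209/(-6244929))) = ((0*(1 + 2))*(-46337))/((4757209/(-6244929))) = ((0*3)*(-46337))/((4757209*(-1/6244929))) = (0*(-46337))/(-4757209/6244929) = 0*(-6244929/4757209) = 0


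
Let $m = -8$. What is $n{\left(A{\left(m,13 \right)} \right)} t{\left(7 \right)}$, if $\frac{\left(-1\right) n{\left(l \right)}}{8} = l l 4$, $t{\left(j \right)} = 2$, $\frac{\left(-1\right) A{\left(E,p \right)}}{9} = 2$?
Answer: $-20736$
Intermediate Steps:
$A{\left(E,p \right)} = -18$ ($A{\left(E,p \right)} = \left(-9\right) 2 = -18$)
$n{\left(l \right)} = - 32 l^{2}$ ($n{\left(l \right)} = - 8 l l 4 = - 8 l 4 l = - 8 \cdot 4 l^{2} = - 32 l^{2}$)
$n{\left(A{\left(m,13 \right)} \right)} t{\left(7 \right)} = - 32 \left(-18\right)^{2} \cdot 2 = \left(-32\right) 324 \cdot 2 = \left(-10368\right) 2 = -20736$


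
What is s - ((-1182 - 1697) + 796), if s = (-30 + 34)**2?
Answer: 2099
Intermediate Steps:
s = 16 (s = 4**2 = 16)
s - ((-1182 - 1697) + 796) = 16 - ((-1182 - 1697) + 796) = 16 - (-2879 + 796) = 16 - 1*(-2083) = 16 + 2083 = 2099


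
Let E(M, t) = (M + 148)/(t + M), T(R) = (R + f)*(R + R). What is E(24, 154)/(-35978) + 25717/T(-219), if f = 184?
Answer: 41172797867/24543651930 ≈ 1.6775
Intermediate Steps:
T(R) = 2*R*(184 + R) (T(R) = (R + 184)*(R + R) = (184 + R)*(2*R) = 2*R*(184 + R))
E(M, t) = (148 + M)/(M + t)
E(24, 154)/(-35978) + 25717/T(-219) = ((148 + 24)/(24 + 154))/(-35978) + 25717/((2*(-219)*(184 - 219))) = (172/178)*(-1/35978) + 25717/((2*(-219)*(-35))) = ((1/178)*172)*(-1/35978) + 25717/15330 = (86/89)*(-1/35978) + 25717*(1/15330) = -43/1601021 + 25717/15330 = 41172797867/24543651930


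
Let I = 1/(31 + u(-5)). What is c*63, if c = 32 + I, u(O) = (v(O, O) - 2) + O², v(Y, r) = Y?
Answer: 14121/7 ≈ 2017.3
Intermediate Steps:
u(O) = -2 + O + O² (u(O) = (O - 2) + O² = (-2 + O) + O² = -2 + O + O²)
I = 1/49 (I = 1/(31 + (-2 - 5 + (-5)²)) = 1/(31 + (-2 - 5 + 25)) = 1/(31 + 18) = 1/49 ≈ 0.020408)
c = 1569/49 (c = 32 + 1/49 = 1569/49 ≈ 32.020)
c*63 = (1569/49)*63 = 14121/7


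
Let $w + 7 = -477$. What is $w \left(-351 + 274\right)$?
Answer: $37268$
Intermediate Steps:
$w = -484$ ($w = -7 - 477 = -484$)
$w \left(-351 + 274\right) = - 484 \left(-351 + 274\right) = \left(-484\right) \left(-77\right) = 37268$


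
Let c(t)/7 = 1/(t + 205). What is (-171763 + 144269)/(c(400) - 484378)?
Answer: 16633870/293048683 ≈ 0.056761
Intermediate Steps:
c(t) = 7/(205 + t) (c(t) = 7/(t + 205) = 7/(205 + t))
(-171763 + 144269)/(c(400) - 484378) = (-171763 + 144269)/(7/(205 + 400) - 484378) = -27494/(7/605 - 484378) = -27494/(-293048683/605) = -27494*(-605/293048683) = 16633870/293048683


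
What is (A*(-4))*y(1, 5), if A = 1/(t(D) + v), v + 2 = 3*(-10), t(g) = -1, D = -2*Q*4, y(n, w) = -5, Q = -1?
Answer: -20/33 ≈ -0.60606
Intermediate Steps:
D = 8 (D = -2*(-1)*4 = 2*4 = 8)
v = -32 (v = -2 + 3*(-10) = -2 - 30 = -32)
A = -1/33 (A = 1/(-1 - 32) = 1/(-33) = -1/33 ≈ -0.030303)
(A*(-4))*y(1, 5) = -1/33*(-4)*(-5) = (4/33)*(-5) = -20/33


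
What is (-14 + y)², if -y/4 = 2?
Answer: 484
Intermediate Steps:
y = -8 (y = -4*2 = -8)
(-14 + y)² = (-14 - 8)² = (-22)² = 484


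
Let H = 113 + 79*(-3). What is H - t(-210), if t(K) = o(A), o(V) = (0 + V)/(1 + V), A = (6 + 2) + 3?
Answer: -1499/12 ≈ -124.92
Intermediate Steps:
A = 11 (A = 8 + 3 = 11)
H = -124 (H = 113 - 237 = -124)
o(V) = V/(1 + V)
t(K) = 11/12 (t(K) = 11/(1 + 11) = 11/12)
H - t(-210) = -124 - 1*11/12 = -124 - 11/12 = -1499/12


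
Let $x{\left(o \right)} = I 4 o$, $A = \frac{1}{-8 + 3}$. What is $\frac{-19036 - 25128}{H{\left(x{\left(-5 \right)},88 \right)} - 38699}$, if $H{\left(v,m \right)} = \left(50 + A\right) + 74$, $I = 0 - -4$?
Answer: $\frac{55205}{48219} \approx 1.1449$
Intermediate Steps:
$A = - \frac{1}{5}$ ($A = \frac{1}{-5} = - \frac{1}{5} \approx -0.2$)
$I = 4$ ($I = 0 + 4 = 4$)
$x{\left(o \right)} = 16 o$ ($x{\left(o \right)} = 4 \cdot 4 o = 16 o$)
$H{\left(v,m \right)} = \frac{619}{5}$ ($H{\left(v,m \right)} = \left(50 - \frac{1}{5}\right) + 74 = \frac{249}{5} + 74 = \frac{619}{5}$)
$\frac{-19036 - 25128}{H{\left(x{\left(-5 \right)},88 \right)} - 38699} = \frac{-19036 - 25128}{\frac{619}{5} - 38699} = - \frac{44164}{- \frac{192876}{5}} = \left(-44164\right) \left(- \frac{5}{192876}\right) = \frac{55205}{48219}$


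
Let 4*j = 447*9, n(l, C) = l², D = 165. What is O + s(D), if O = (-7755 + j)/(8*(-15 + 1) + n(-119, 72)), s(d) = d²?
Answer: 509969701/18732 ≈ 27225.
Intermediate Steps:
j = 4023/4 (j = (447*9)/4 = (¼)*4023 = 4023/4 ≈ 1005.8)
O = -8999/18732 (O = (-7755 + 4023/4)/(8*(-15 + 1) + (-119)²) = -26997/(4*(8*(-14) + 14161)) = -26997/(4*(-112 + 14161)) = -26997/4/14049 = -26997/4*1/14049 = -8999/18732 ≈ -0.48041)
O + s(D) = -8999/18732 + 165² = -8999/18732 + 27225 = 509969701/18732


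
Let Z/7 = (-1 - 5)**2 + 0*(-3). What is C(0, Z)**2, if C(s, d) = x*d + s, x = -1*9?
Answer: 5143824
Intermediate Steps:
x = -9
Z = 252 (Z = 7*((-1 - 5)**2 + 0*(-3)) = 7*((-6)**2 + 0) = 7*(36 + 0) = 7*36 = 252)
C(s, d) = s - 9*d (C(s, d) = -9*d + s = s - 9*d)
C(0, Z)**2 = (0 - 9*252)**2 = (0 - 2268)**2 = (-2268)**2 = 5143824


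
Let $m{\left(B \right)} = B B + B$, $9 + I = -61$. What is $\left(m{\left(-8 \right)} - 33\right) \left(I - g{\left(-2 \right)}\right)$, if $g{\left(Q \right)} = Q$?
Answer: $-1564$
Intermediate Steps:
$I = -70$ ($I = -9 - 61 = -70$)
$m{\left(B \right)} = B + B^{2}$ ($m{\left(B \right)} = B^{2} + B = B + B^{2}$)
$\left(m{\left(-8 \right)} - 33\right) \left(I - g{\left(-2 \right)}\right) = \left(- 8 \left(1 - 8\right) - 33\right) \left(-70 - -2\right) = \left(\left(-8\right) \left(-7\right) - 33\right) \left(-70 + 2\right) = \left(56 - 33\right) \left(-68\right) = 23 \left(-68\right) = -1564$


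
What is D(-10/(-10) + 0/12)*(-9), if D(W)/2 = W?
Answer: -18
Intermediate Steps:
D(W) = 2*W
D(-10/(-10) + 0/12)*(-9) = (2*(-10/(-10) + 0/12))*(-9) = (2*(-10*(-1/10) + 0*(1/12)))*(-9) = (2*(1 + 0))*(-9) = (2*1)*(-9) = 2*(-9) = -18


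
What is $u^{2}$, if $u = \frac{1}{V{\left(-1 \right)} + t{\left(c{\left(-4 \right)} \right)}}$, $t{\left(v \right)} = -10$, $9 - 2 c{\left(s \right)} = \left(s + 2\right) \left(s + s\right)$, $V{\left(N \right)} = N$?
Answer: $\frac{1}{121} \approx 0.0082645$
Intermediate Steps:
$c{\left(s \right)} = \frac{9}{2} - s \left(2 + s\right)$ ($c{\left(s \right)} = \frac{9}{2} - \frac{\left(s + 2\right) \left(s + s\right)}{2} = \frac{9}{2} - \frac{\left(2 + s\right) 2 s}{2} = \frac{9}{2} - \frac{2 s \left(2 + s\right)}{2} = \frac{9}{2} - s \left(2 + s\right)$)
$u = - \frac{1}{11}$ ($u = \frac{1}{-1 - 10} = \frac{1}{-11} = - \frac{1}{11} \approx -0.090909$)
$u^{2} = \left(- \frac{1}{11}\right)^{2} = \frac{1}{121}$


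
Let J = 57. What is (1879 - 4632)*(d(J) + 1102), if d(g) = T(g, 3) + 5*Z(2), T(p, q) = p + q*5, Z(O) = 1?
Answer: -3245787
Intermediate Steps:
T(p, q) = p + 5*q
d(g) = 20 + g (d(g) = (g + 5*3) + 5*1 = (g + 15) + 5 = (15 + g) + 5 = 20 + g)
(1879 - 4632)*(d(J) + 1102) = (1879 - 4632)*((20 + 57) + 1102) = -2753*(77 + 1102) = -2753*1179 = -3245787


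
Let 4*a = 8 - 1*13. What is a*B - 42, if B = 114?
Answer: -369/2 ≈ -184.50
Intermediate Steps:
a = -5/4 (a = (8 - 1*13)/4 = (8 - 13)/4 = (1/4)*(-5) = -5/4 ≈ -1.2500)
a*B - 42 = -5/4*114 - 42 = -285/2 - 42 = -369/2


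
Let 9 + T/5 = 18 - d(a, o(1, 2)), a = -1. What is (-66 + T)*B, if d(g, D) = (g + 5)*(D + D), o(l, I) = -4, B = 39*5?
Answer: 27105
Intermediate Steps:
B = 195
d(g, D) = 2*D*(5 + g) (d(g, D) = (5 + g)*(2*D) = 2*D*(5 + g))
T = 205 (T = -45 + 5*(18 - 2*(-4)*(5 - 1)) = -45 + 5*(18 - 2*(-4)*4) = -45 + 5*(18 - 1*(-32)) = -45 + 5*(18 + 32) = -45 + 5*50 = -45 + 250 = 205)
(-66 + T)*B = (-66 + 205)*195 = 139*195 = 27105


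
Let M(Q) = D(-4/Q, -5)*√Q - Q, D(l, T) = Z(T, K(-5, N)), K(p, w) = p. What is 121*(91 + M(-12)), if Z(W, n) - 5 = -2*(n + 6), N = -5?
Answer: 12463 + 726*I*√3 ≈ 12463.0 + 1257.5*I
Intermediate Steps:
Z(W, n) = -7 - 2*n (Z(W, n) = 5 - 2*(n + 6) = 5 - 2*(6 + n) = 5 + (-12 - 2*n) = -7 - 2*n)
D(l, T) = 3 (D(l, T) = -7 - 2*(-5) = -7 + 10 = 3)
M(Q) = -Q + 3*√Q (M(Q) = 3*√Q - Q = -Q + 3*√Q)
121*(91 + M(-12)) = 121*(91 + (-1*(-12) + 3*√(-12))) = 121*(91 + (12 + 3*(2*I*√3))) = 121*(91 + (12 + 6*I*√3)) = 121*(103 + 6*I*√3) = 12463 + 726*I*√3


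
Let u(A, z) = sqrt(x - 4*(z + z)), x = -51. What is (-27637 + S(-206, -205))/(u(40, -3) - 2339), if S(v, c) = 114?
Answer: 64376297/5470948 + 82569*I*sqrt(3)/5470948 ≈ 11.767 + 0.026141*I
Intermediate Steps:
u(A, z) = sqrt(-51 - 8*z) (u(A, z) = sqrt(-51 - 4*(z + z)) = sqrt(-51 - 8*z))
(-27637 + S(-206, -205))/(u(40, -3) - 2339) = (-27637 + 114)/(sqrt(-51 - 8*(-3)) - 2339) = -27523/(sqrt(-51 + 24) - 2339) = -27523/(sqrt(-27) - 2339) = -27523/(3*I*sqrt(3) - 2339) = -27523/(-2339 + 3*I*sqrt(3))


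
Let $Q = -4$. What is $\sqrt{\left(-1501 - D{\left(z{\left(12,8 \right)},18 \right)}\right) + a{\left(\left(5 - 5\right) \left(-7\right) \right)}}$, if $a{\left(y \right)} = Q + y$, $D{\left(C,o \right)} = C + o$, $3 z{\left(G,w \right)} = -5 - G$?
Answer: $\frac{2 i \sqrt{3414}}{3} \approx 38.953 i$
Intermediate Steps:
$z{\left(G,w \right)} = - \frac{5}{3} - \frac{G}{3}$ ($z{\left(G,w \right)} = \frac{-5 - G}{3} = - \frac{5}{3} - \frac{G}{3}$)
$a{\left(y \right)} = -4 + y$
$\sqrt{\left(-1501 - D{\left(z{\left(12,8 \right)},18 \right)}\right) + a{\left(\left(5 - 5\right) \left(-7\right) \right)}} = \sqrt{\left(-1501 - \left(\left(- \frac{5}{3} - 4\right) + 18\right)\right) - \left(4 - \left(5 - 5\right) \left(-7\right)\right)} = \sqrt{\left(-1501 - \left(\left(- \frac{5}{3} - 4\right) + 18\right)\right) + \left(-4 + 0 \left(-7\right)\right)} = \sqrt{\left(-1501 - \left(- \frac{17}{3} + 18\right)\right) + \left(-4 + 0\right)} = \sqrt{\left(-1501 - \frac{37}{3}\right) - 4} = \sqrt{- \frac{4540}{3} - 4} = \sqrt{- \frac{4552}{3}} = \frac{2 i \sqrt{3414}}{3}$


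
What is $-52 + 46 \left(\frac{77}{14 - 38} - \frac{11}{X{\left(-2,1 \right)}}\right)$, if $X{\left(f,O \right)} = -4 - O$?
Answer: $- \frac{5903}{60} \approx -98.383$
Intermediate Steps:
$-52 + 46 \left(\frac{77}{14 - 38} - \frac{11}{X{\left(-2,1 \right)}}\right) = -52 + 46 \left(\frac{77}{14 - 38} - \frac{11}{-4 - 1}\right) = -52 + 46 \left(\frac{77}{-24} - \frac{11}{-5}\right) = -52 + 46 \left(77 \left(- \frac{1}{24}\right) - - \frac{11}{5}\right) = -52 + 46 \left(- \frac{77}{24} + \frac{11}{5}\right) = -52 + 46 \left(- \frac{121}{120}\right) = -52 - \frac{2783}{60} = - \frac{5903}{60}$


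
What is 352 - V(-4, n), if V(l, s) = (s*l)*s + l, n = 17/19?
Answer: 129672/361 ≈ 359.20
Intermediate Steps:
n = 17/19 (n = 17*(1/19) = 17/19 ≈ 0.89474)
V(l, s) = l + l*s² (V(l, s) = (l*s)*s + l = l*s² + l = l + l*s²)
352 - V(-4, n) = 352 - (-4)*(1 + (17/19)²) = 352 - (-4)*(1 + 289/361) = 352 - (-4)*650/361 = 352 - 1*(-2600/361) = 352 + 2600/361 = 129672/361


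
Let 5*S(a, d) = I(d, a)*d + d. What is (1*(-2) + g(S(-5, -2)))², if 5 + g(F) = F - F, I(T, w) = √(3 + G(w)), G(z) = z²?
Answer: 49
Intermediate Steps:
I(T, w) = √(3 + w²)
S(a, d) = d/5 + d*√(3 + a²)/5 (S(a, d) = (√(3 + a²)*d + d)/5 = (d*√(3 + a²) + d)/5 = (d + d*√(3 + a²))/5 = d/5 + d*√(3 + a²)/5)
g(F) = -5 (g(F) = -5 + (F - F) = -5 + 0 = -5)
(1*(-2) + g(S(-5, -2)))² = (1*(-2) - 5)² = (-2 - 5)² = (-7)² = 49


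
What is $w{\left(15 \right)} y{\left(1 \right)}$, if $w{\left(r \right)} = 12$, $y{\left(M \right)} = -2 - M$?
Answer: $-36$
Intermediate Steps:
$w{\left(15 \right)} y{\left(1 \right)} = 12 \left(-2 - 1\right) = 12 \left(-3\right) = -36$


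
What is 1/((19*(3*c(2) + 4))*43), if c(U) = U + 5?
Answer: 1/20425 ≈ 4.8960e-5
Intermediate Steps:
c(U) = 5 + U
1/((19*(3*c(2) + 4))*43) = 1/((19*(3*(5 + 2) + 4))*43) = 1/((19*(3*7 + 4))*43) = 1/((19*(21 + 4))*43) = 1/((19*25)*43) = 1/(475*43) = 1/20425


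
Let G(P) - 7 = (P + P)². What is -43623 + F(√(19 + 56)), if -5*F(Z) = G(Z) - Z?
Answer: -218422/5 + √3 ≈ -43683.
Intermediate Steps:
G(P) = 7 + 4*P² (G(P) = 7 + (P + P)² = 7 + (2*P)² = 7 + 4*P²)
F(Z) = -7/5 - 4*Z²/5 + Z/5 (F(Z) = -((7 + 4*Z²) - Z)/5 = -(7 - Z + 4*Z²)/5 = -7/5 - 4*Z²/5 + Z/5)
-43623 + F(√(19 + 56)) = -43623 + (-7/5 - 4*(√(19 + 56))²/5 + √(19 + 56)/5) = -43623 + (-7/5 - 4*(√75)²/5 + √75/5) = -43623 + (-7/5 - 4*(5*√3)²/5 + (5*√3)/5) = -43623 + (-7/5 - ⅘*75 + √3) = -43623 + (-7/5 - 60 + √3) = -43623 + (-307/5 + √3) = -218422/5 + √3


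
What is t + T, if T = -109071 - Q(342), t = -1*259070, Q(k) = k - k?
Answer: -368141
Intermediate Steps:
Q(k) = 0
t = -259070
T = -109071 (T = -109071 - 1*0 = -109071 + 0 = -109071)
t + T = -259070 - 109071 = -368141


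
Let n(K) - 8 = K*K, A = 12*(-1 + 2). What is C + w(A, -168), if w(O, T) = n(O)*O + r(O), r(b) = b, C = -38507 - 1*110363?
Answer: -147034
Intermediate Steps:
A = 12 (A = 12*1 = 12)
n(K) = 8 + K**2 (n(K) = 8 + K*K = 8 + K**2)
C = -148870 (C = -38507 - 110363 = -148870)
w(O, T) = O + O*(8 + O**2) (w(O, T) = (8 + O**2)*O + O = O*(8 + O**2) + O = O + O*(8 + O**2))
C + w(A, -168) = -148870 + 12*(9 + 12**2) = -148870 + 12*(9 + 144) = -148870 + 12*153 = -148870 + 1836 = -147034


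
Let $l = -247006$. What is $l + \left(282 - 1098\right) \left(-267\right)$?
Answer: $-29134$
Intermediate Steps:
$l + \left(282 - 1098\right) \left(-267\right) = -247006 + \left(282 - 1098\right) \left(-267\right) = -247006 - -217872 = -247006 + 217872 = -29134$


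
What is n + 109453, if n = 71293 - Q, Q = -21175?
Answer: 201921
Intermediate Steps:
n = 92468 (n = 71293 - 1*(-21175) = 71293 + 21175 = 92468)
n + 109453 = 92468 + 109453 = 201921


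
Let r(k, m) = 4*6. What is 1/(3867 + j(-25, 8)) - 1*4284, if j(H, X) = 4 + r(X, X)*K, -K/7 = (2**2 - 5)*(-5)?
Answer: -12984803/3031 ≈ -4284.0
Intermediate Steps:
r(k, m) = 24
K = -35 (K = -7*(2**2 - 5)*(-5) = -7*(4 - 5)*(-5) = -(-7)*(-5) = -7*5 = -35)
j(H, X) = -836 (j(H, X) = 4 + 24*(-35) = 4 - 840 = -836)
1/(3867 + j(-25, 8)) - 1*4284 = 1/(3867 - 836) - 1*4284 = 1/3031 - 4284 = -12984803/3031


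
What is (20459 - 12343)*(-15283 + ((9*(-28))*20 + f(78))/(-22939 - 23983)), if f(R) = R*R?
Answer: -100345939940/809 ≈ -1.2404e+8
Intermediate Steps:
f(R) = R**2
(20459 - 12343)*(-15283 + ((9*(-28))*20 + f(78))/(-22939 - 23983)) = (20459 - 12343)*(-15283 + ((9*(-28))*20 + 78**2)/(-22939 - 23983)) = 8116*(-15283 + (-252*20 + 6084)/(-46922)) = 8116*(-15283 + (-5040 + 6084)*(-1/46922)) = 8116*(-15283 + 1044*(-1/46922)) = 8116*(-15283 - 18/809) = 8116*(-12363965/809) = -100345939940/809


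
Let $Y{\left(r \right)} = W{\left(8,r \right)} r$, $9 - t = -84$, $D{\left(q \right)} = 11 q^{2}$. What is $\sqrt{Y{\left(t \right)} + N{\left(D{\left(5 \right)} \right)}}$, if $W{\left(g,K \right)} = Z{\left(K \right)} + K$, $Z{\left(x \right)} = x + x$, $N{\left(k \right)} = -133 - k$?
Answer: $\sqrt{25539} \approx 159.81$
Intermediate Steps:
$Z{\left(x \right)} = 2 x$
$t = 93$ ($t = 9 - -84 = 9 + 84 = 93$)
$W{\left(g,K \right)} = 3 K$ ($W{\left(g,K \right)} = 2 K + K = 3 K$)
$Y{\left(r \right)} = 3 r^{2}$ ($Y{\left(r \right)} = 3 r r = 3 r^{2}$)
$\sqrt{Y{\left(t \right)} + N{\left(D{\left(5 \right)} \right)}} = \sqrt{3 \cdot 93^{2} - \left(133 + 11 \cdot 5^{2}\right)} = \sqrt{3 \cdot 8649 - \left(133 + 11 \cdot 25\right)} = \sqrt{25947 - 408} = \sqrt{25539}$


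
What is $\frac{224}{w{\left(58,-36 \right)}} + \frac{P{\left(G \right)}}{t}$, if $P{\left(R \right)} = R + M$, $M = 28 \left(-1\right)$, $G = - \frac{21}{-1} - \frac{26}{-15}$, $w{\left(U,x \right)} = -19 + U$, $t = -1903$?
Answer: $\frac{2132387}{371085} \approx 5.7464$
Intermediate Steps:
$G = \frac{341}{15}$ ($G = \left(-21\right) \left(-1\right) - - \frac{26}{15} = 21 + \frac{26}{15} = \frac{341}{15} \approx 22.733$)
$M = -28$
$P{\left(R \right)} = -28 + R$ ($P{\left(R \right)} = R - 28 = -28 + R$)
$\frac{224}{w{\left(58,-36 \right)}} + \frac{P{\left(G \right)}}{t} = \frac{224}{-19 + 58} + \frac{-28 + \frac{341}{15}}{-1903} = \frac{224}{39} - - \frac{79}{28545} = 224 \cdot \frac{1}{39} + \frac{79}{28545} = \frac{224}{39} + \frac{79}{28545} = \frac{2132387}{371085}$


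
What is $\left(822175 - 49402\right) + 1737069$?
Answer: $2509842$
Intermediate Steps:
$\left(822175 - 49402\right) + 1737069 = 772773 + 1737069 = 2509842$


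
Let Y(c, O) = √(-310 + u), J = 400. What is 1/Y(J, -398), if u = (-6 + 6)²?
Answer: -I*√310/310 ≈ -0.056796*I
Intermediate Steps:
u = 0 (u = 0² = 0)
Y(c, O) = I*√310 (Y(c, O) = √(-310 + 0) = √(-310) = I*√310)
1/Y(J, -398) = 1/(I*√310) = -I*√310/310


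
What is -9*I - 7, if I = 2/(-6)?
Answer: -4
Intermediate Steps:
I = -⅓ (I = 2*(-⅙) = -⅓ ≈ -0.33333)
-9*I - 7 = -9*(-⅓) - 7 = 3 - 7 = -4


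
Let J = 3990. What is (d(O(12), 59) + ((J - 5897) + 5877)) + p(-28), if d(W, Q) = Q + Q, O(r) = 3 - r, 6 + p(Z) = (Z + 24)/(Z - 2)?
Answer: 61232/15 ≈ 4082.1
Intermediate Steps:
p(Z) = -6 + (24 + Z)/(-2 + Z) (p(Z) = -6 + (Z + 24)/(Z - 2) = -6 + (24 + Z)/(-2 + Z))
d(W, Q) = 2*Q
(d(O(12), 59) + ((J - 5897) + 5877)) + p(-28) = (2*59 + ((3990 - 5897) + 5877)) + (36 - 5*(-28))/(-2 - 28) = (118 + (-1907 + 5877)) + (36 + 140)/(-30) = (118 + 3970) - 1/30*176 = 4088 - 88/15 = 61232/15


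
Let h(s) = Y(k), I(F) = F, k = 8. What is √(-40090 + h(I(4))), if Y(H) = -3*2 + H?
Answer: 2*I*√10022 ≈ 200.22*I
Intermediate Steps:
Y(H) = -6 + H
h(s) = 2 (h(s) = -6 + 8 = 2)
√(-40090 + h(I(4))) = √(-40090 + 2) = √(-40088) = 2*I*√10022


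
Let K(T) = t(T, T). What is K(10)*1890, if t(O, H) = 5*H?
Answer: 94500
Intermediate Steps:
K(T) = 5*T
K(10)*1890 = (5*10)*1890 = 50*1890 = 94500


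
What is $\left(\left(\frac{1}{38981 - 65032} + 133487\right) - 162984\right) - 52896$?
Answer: $- \frac{2146420044}{26051} \approx -82393.0$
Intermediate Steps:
$\left(\left(\frac{1}{38981 - 65032} + 133487\right) - 162984\right) - 52896 = \left(\left(\frac{1}{-26051} + 133487\right) - 162984\right) - 52896 = \left(\left(- \frac{1}{26051} + 133487\right) - 162984\right) - 52896 = \left(\frac{3477469836}{26051} - 162984\right) - 52896 = - \frac{768426348}{26051} - 52896 = - \frac{2146420044}{26051}$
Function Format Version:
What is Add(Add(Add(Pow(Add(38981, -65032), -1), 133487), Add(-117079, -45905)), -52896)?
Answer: Rational(-2146420044, 26051) ≈ -82393.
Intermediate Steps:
Add(Add(Add(Pow(Add(38981, -65032), -1), 133487), Add(-117079, -45905)), -52896) = Add(Add(Add(Pow(-26051, -1), 133487), -162984), -52896) = Add(Add(Add(Rational(-1, 26051), 133487), -162984), -52896) = Add(Add(Rational(3477469836, 26051), -162984), -52896) = Add(Rational(-768426348, 26051), -52896) = Rational(-2146420044, 26051)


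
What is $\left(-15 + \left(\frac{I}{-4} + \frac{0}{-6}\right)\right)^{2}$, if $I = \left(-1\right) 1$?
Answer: $\frac{3481}{16} \approx 217.56$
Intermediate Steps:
$I = -1$
$\left(-15 + \left(\frac{I}{-4} + \frac{0}{-6}\right)\right)^{2} = \left(-15 + \left(- \frac{1}{-4} + \frac{0}{-6}\right)\right)^{2} = \left(-15 + \left(\left(-1\right) \left(- \frac{1}{4}\right) + 0 \left(- \frac{1}{6}\right)\right)\right)^{2} = \left(-15 + \left(\frac{1}{4} + 0\right)\right)^{2} = \left(-15 + \frac{1}{4}\right)^{2} = \left(- \frac{59}{4}\right)^{2} = \frac{3481}{16}$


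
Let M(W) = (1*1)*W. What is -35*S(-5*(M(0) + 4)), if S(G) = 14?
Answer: -490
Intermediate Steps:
M(W) = W (M(W) = 1*W = W)
-35*S(-5*(M(0) + 4)) = -35*14 = -490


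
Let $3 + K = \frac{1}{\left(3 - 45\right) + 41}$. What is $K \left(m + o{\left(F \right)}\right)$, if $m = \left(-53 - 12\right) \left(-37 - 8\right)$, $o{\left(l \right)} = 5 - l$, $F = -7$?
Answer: $-11748$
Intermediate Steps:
$m = 2925$ ($m = \left(-65\right) \left(-45\right) = 2925$)
$K = -4$ ($K = -3 + \frac{1}{\left(3 - 45\right) + 41} = -3 + \frac{1}{-42 + 41} = -3 + \frac{1}{-1} = -3 - 1 = -4$)
$K \left(m + o{\left(F \right)}\right) = - 4 \left(2925 + \left(5 - -7\right)\right) = - 4 \left(2925 + \left(5 + 7\right)\right) = - 4 \left(2925 + 12\right) = \left(-4\right) 2937 = -11748$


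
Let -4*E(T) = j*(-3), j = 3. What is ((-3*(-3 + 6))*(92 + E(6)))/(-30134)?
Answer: 261/9272 ≈ 0.028149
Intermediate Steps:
E(T) = 9/4 (E(T) = -3*(-3)/4 = -1/4*(-9) = 9/4)
((-3*(-3 + 6))*(92 + E(6)))/(-30134) = ((-3*(-3 + 6))*(92 + 9/4))/(-30134) = (-3*3*(377/4))*(-1/30134) = -9*377/4*(-1/30134) = -3393/4*(-1/30134) = 261/9272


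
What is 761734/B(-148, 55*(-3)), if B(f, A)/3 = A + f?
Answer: -761734/939 ≈ -811.22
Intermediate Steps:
B(f, A) = 3*A + 3*f (B(f, A) = 3*(A + f) = 3*A + 3*f)
761734/B(-148, 55*(-3)) = 761734/(3*(55*(-3)) + 3*(-148)) = 761734/(3*(-165) - 444) = 761734/(-495 - 444) = 761734/(-939) = 761734*(-1/939) = -761734/939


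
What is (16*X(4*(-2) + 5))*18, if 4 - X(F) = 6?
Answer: -576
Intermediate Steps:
X(F) = -2 (X(F) = 4 - 1*6 = 4 - 6 = -2)
(16*X(4*(-2) + 5))*18 = (16*(-2))*18 = -32*18 = -576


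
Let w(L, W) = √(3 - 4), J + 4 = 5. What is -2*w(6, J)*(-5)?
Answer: 10*I ≈ 10.0*I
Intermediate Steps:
J = 1 (J = -4 + 5 = 1)
w(L, W) = I (w(L, W) = √(-1) = I)
-2*w(6, J)*(-5) = -2*I*(-5) = 10*I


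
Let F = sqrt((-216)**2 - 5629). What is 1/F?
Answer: sqrt(41027)/41027 ≈ 0.0049370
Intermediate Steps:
F = sqrt(41027) (F = sqrt(46656 - 5629) = sqrt(41027) ≈ 202.55)
1/F = 1/(sqrt(41027)) = sqrt(41027)/41027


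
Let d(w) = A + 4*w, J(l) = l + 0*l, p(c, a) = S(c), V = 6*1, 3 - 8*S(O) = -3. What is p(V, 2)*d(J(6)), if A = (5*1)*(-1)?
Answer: 57/4 ≈ 14.250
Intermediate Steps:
S(O) = 3/4 (S(O) = 3/8 - 1/8*(-3) = 3/8 + 3/8 = 3/4)
V = 6
p(c, a) = 3/4
A = -5 (A = 5*(-1) = -5)
J(l) = l (J(l) = l + 0 = l)
d(w) = -5 + 4*w
p(V, 2)*d(J(6)) = 3*(-5 + 4*6)/4 = 3*(-5 + 24)/4 = (3/4)*19 = 57/4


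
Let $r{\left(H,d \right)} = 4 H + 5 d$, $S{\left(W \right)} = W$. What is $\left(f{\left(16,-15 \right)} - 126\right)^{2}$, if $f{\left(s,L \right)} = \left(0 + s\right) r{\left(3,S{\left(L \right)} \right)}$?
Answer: $1285956$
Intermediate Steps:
$f{\left(s,L \right)} = s \left(12 + 5 L\right)$ ($f{\left(s,L \right)} = \left(0 + s\right) \left(4 \cdot 3 + 5 L\right) = s \left(12 + 5 L\right)$)
$\left(f{\left(16,-15 \right)} - 126\right)^{2} = \left(16 \left(12 + 5 \left(-15\right)\right) - 126\right)^{2} = \left(16 \left(12 - 75\right) - 126\right)^{2} = \left(16 \left(-63\right) - 126\right)^{2} = \left(-1008 - 126\right)^{2} = \left(-1134\right)^{2} = 1285956$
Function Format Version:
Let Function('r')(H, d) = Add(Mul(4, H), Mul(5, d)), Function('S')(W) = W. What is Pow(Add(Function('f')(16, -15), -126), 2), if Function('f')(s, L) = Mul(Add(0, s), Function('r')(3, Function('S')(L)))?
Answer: 1285956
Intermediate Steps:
Function('f')(s, L) = Mul(s, Add(12, Mul(5, L))) (Function('f')(s, L) = Mul(Add(0, s), Add(Mul(4, 3), Mul(5, L))) = Mul(s, Add(12, Mul(5, L))))
Pow(Add(Function('f')(16, -15), -126), 2) = Pow(Add(Mul(16, Add(12, Mul(5, -15))), -126), 2) = Pow(Add(Mul(16, Add(12, -75)), -126), 2) = Pow(Add(Mul(16, -63), -126), 2) = Pow(Add(-1008, -126), 2) = Pow(-1134, 2) = 1285956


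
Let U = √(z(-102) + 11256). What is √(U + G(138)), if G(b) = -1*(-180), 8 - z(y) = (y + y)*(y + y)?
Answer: 2*√(45 + I*√1897) ≈ 14.671 + 5.9373*I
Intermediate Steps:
z(y) = 8 - 4*y² (z(y) = 8 - (y + y)*(y + y) = 8 - 2*y*2*y = 8 - 4*y²)
U = 4*I*√1897 (U = √((8 - 4*(-102)²) + 11256) = √((8 - 4*10404) + 11256) = √((8 - 41616) + 11256) = √(-41608 + 11256) = √(-30352) = 4*I*√1897 ≈ 174.22*I)
G(b) = 180
√(U + G(138)) = √(4*I*√1897 + 180) = √(180 + 4*I*√1897)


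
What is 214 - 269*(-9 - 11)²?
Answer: -107386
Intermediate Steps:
214 - 269*(-9 - 11)² = 214 - 269*(-20)² = 214 - 269*400 = 214 - 107600 = -107386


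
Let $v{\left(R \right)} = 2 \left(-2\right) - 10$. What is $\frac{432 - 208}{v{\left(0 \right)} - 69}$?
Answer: $- \frac{224}{83} \approx -2.6988$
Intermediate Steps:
$v{\left(R \right)} = -14$ ($v{\left(R \right)} = -4 - 10 = -14$)
$\frac{432 - 208}{v{\left(0 \right)} - 69} = \frac{432 - 208}{-14 - 69} = \frac{224}{-83} = 224 \left(- \frac{1}{83}\right) = - \frac{224}{83}$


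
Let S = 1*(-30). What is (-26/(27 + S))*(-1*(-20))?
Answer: 520/3 ≈ 173.33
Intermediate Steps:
S = -30
(-26/(27 + S))*(-1*(-20)) = (-26/(27 - 30))*(-1*(-20)) = -26/(-3)*20 = -26*(-⅓)*20 = (26/3)*20 = 520/3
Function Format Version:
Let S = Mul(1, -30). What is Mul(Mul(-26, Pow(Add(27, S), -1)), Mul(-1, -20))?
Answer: Rational(520, 3) ≈ 173.33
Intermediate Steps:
S = -30
Mul(Mul(-26, Pow(Add(27, S), -1)), Mul(-1, -20)) = Mul(Mul(-26, Pow(Add(27, -30), -1)), Mul(-1, -20)) = Mul(Mul(-26, Pow(-3, -1)), 20) = Mul(Mul(-26, Rational(-1, 3)), 20) = Mul(Rational(26, 3), 20) = Rational(520, 3)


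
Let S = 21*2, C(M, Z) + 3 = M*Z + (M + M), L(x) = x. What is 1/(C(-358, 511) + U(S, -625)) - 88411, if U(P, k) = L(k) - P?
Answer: -16296269165/184324 ≈ -88411.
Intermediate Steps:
C(M, Z) = -3 + 2*M + M*Z (C(M, Z) = -3 + (M*Z + (M + M)) = -3 + (M*Z + 2*M) = -3 + (2*M + M*Z) = -3 + 2*M + M*Z)
S = 42
U(P, k) = k - P
1/(C(-358, 511) + U(S, -625)) - 88411 = 1/((-3 + 2*(-358) - 358*511) + (-625 - 1*42)) - 88411 = 1/((-3 - 716 - 182938) + (-625 - 42)) - 88411 = 1/(-183657 - 667) - 88411 = 1/(-184324) - 88411 = -1/184324 - 88411 = -16296269165/184324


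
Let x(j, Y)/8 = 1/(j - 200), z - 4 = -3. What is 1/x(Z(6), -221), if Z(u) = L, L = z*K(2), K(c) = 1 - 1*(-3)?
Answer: -49/2 ≈ -24.500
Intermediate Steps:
K(c) = 4 (K(c) = 1 + 3 = 4)
z = 1 (z = 4 - 3 = 1)
L = 4 (L = 1*4 = 4)
Z(u) = 4
x(j, Y) = 8/(-200 + j) (x(j, Y) = 8/(j - 200) = 8/(-200 + j))
1/x(Z(6), -221) = 1/(8/(-200 + 4)) = 1/(8/(-196)) = 1/(8*(-1/196)) = 1/(-2/49) = -49/2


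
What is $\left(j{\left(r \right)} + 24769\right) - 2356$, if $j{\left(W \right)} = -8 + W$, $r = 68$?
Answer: $22473$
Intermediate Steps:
$\left(j{\left(r \right)} + 24769\right) - 2356 = \left(\left(-8 + 68\right) + 24769\right) - 2356 = \left(60 + 24769\right) - 2356 = 24829 - 2356 = 22473$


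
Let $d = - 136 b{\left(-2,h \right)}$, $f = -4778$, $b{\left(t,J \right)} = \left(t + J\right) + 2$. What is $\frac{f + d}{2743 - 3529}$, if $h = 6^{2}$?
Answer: $\frac{4837}{393} \approx 12.308$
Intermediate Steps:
$h = 36$
$b{\left(t,J \right)} = 2 + J + t$ ($b{\left(t,J \right)} = \left(J + t\right) + 2 = 2 + J + t$)
$d = -4896$ ($d = - 136 \left(2 + 36 - 2\right) = \left(-136\right) 36 = -4896$)
$\frac{f + d}{2743 - 3529} = \frac{-4778 - 4896}{2743 - 3529} = - \frac{9674}{-786} = \left(-9674\right) \left(- \frac{1}{786}\right) = \frac{4837}{393}$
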